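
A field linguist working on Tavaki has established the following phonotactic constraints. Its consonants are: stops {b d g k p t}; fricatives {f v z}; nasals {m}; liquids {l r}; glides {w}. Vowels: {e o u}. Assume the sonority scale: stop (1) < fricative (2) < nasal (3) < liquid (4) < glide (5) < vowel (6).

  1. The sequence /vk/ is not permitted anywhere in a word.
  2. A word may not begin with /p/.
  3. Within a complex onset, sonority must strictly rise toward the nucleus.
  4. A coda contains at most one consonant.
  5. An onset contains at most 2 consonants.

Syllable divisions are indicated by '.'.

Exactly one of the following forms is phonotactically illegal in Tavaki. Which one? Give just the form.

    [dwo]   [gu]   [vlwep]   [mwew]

[dwo] — σ1 onset /dw/ (1→5 rises), coda /∅/ ok → phonotactically legal
[gu] — σ1 onset /g/, coda /∅/ ok → phonotactically legal
[vlwep] — violates constraint 5: syllable 1 onset /vlw/ has 3 consonants (> 2) → phonotactically illegal
[mwew] — σ1 onset /mw/ (3→5 rises), coda /w/ ok → phonotactically legal

[vlwep]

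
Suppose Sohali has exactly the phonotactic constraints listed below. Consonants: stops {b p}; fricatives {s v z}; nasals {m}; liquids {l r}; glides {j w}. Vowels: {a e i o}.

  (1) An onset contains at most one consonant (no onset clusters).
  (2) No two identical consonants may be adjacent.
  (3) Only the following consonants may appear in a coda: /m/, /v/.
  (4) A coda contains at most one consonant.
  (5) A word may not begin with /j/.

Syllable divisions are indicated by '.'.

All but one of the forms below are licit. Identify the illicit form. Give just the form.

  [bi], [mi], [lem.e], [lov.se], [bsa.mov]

[bi] — σ1 onset /b/, coda /∅/ ok → licit
[mi] — σ1 onset /m/, coda /∅/ ok → licit
[lem.e] — σ1 onset /l/, coda /m/ ok; σ2 onset /∅/, coda /∅/ ok → licit
[lov.se] — σ1 onset /l/, coda /v/ ok; σ2 onset /s/, coda /∅/ ok → licit
[bsa.mov] — violates constraint 1: syllable 1 onset /bs/ has 2 consonants (> 1) → illicit

[bsa.mov]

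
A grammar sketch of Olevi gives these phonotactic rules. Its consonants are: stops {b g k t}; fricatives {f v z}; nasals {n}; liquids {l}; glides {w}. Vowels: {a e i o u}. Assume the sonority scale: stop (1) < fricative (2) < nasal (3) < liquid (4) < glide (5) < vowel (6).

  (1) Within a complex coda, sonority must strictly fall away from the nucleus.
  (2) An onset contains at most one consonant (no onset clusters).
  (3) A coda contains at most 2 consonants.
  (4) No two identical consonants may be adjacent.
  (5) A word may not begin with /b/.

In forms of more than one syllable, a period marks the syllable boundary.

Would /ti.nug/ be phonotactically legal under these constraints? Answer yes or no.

/ti.nug/ — σ1 onset /t/, coda /∅/ ok; σ2 onset /n/, coda /g/ ok → phonotactically legal

yes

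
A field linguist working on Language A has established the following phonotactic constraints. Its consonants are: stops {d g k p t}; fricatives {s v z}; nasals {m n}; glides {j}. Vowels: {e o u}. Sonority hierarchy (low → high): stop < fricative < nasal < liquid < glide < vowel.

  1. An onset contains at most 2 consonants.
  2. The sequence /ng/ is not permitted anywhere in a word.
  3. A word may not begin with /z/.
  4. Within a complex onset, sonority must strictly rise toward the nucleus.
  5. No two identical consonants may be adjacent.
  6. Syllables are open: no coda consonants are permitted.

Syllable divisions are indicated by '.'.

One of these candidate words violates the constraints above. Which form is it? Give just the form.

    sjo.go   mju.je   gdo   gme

gdo

sjo.go — σ1 onset /sj/ (2→5 rises), coda /∅/ ok; σ2 onset /g/, coda /∅/ ok → permitted
mju.je — σ1 onset /mj/ (3→5 rises), coda /∅/ ok; σ2 onset /j/, coda /∅/ ok → permitted
gdo — violates constraint 4: syllable 1 onset /gd/: /g/ (stop, 1) → /d/ (stop, 1) does not rise → not permitted
gme — σ1 onset /gm/ (1→3 rises), coda /∅/ ok → permitted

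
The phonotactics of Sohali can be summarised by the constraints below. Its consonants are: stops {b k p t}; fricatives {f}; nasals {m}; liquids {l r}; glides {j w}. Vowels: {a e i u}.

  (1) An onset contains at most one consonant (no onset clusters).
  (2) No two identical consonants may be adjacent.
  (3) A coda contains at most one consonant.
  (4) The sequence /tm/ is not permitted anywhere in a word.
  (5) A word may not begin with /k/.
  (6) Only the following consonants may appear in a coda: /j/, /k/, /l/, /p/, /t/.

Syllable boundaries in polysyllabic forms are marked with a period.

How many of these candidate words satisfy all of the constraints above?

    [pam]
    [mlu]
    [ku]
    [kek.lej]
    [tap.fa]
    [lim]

1

[pam] — violates constraint 6: syllable 1 coda contains /m/, which is not a licensed coda consonant → illicit
[mlu] — violates constraint 1: syllable 1 onset /ml/ has 2 consonants (> 1) → illicit
[ku] — violates constraint 5: word begins with /k/ → illicit
[kek.lej] — violates constraint 5: word begins with /k/ → illicit
[tap.fa] — σ1 onset /t/, coda /p/ ok; σ2 onset /f/, coda /∅/ ok → licit
[lim] — violates constraint 6: syllable 1 coda contains /m/, which is not a licensed coda consonant → illicit
Licit: [tap.fa] → 1.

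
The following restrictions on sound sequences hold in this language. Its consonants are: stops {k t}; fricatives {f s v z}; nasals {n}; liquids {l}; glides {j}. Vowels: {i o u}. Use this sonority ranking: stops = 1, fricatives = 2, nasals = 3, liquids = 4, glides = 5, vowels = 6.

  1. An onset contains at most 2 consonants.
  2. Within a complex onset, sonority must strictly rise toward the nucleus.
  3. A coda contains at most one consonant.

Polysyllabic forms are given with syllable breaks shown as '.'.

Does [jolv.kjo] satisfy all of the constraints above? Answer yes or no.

[jolv.kjo] — violates constraint 3: syllable 1 coda /lv/ has 2 consonants (> 1) → phonotactically illegal

no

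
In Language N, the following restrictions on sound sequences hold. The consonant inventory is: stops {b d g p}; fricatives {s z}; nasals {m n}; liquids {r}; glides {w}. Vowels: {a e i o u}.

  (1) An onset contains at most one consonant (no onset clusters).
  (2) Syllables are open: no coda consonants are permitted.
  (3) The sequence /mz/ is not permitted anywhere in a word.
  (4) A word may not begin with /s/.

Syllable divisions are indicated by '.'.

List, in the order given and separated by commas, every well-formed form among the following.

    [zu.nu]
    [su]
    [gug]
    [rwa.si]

[zu.nu]

[zu.nu] — σ1 onset /z/, coda /∅/ ok; σ2 onset /n/, coda /∅/ ok → well-formed
[su] — violates constraint 4: word begins with /s/ → ill-formed
[gug] — violates constraint 2: syllable 1 coda /g/ has 1 consonant (> 0) → ill-formed
[rwa.si] — violates constraint 1: syllable 1 onset /rw/ has 2 consonants (> 1) → ill-formed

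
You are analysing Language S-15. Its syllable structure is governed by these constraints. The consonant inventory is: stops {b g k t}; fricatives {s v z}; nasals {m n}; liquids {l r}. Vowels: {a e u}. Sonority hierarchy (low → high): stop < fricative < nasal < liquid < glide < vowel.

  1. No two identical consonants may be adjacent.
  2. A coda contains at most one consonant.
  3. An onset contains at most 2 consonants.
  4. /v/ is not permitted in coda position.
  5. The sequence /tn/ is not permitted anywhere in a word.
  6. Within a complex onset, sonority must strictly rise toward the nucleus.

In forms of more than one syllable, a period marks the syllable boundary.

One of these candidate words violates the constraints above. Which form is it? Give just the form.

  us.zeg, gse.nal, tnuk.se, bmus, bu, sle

tnuk.se

us.zeg — σ1 onset /∅/, coda /s/ ok; σ2 onset /z/, coda /g/ ok → phonotactically legal
gse.nal — σ1 onset /gs/ (1→2 rises), coda /∅/ ok; σ2 onset /n/, coda /l/ ok → phonotactically legal
tnuk.se — violates constraint 5: contains banned sequence /tn/ → phonotactically illegal
bmus — σ1 onset /bm/ (1→3 rises), coda /s/ ok → phonotactically legal
bu — σ1 onset /b/, coda /∅/ ok → phonotactically legal
sle — σ1 onset /sl/ (2→4 rises), coda /∅/ ok → phonotactically legal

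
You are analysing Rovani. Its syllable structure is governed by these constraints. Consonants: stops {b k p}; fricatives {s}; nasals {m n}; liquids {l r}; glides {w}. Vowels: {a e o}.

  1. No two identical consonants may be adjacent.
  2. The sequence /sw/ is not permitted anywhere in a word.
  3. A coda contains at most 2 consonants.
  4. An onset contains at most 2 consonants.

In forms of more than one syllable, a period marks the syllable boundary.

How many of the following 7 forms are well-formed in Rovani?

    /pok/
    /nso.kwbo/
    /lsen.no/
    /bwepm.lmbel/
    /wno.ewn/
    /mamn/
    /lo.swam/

/pok/ — σ1 onset /p/, coda /k/ ok → well-formed
/nso.kwbo/ — violates constraint 4: syllable 2 onset /kwb/ has 3 consonants (> 2) → ill-formed
/lsen.no/ — violates constraint 1: adjacent identical consonants /nn/ → ill-formed
/bwepm.lmbel/ — violates constraint 4: syllable 2 onset /lmb/ has 3 consonants (> 2) → ill-formed
/wno.ewn/ — σ1 onset /wn/ (2C), coda /∅/ ok; σ2 onset /∅/, coda /wn/ (2C) ok → well-formed
/mamn/ — σ1 onset /m/, coda /mn/ (2C) ok → well-formed
/lo.swam/ — violates constraint 2: contains banned sequence /sw/ → ill-formed
Well-formed: /pok/, /wno.ewn/, /mamn/ → 3.

3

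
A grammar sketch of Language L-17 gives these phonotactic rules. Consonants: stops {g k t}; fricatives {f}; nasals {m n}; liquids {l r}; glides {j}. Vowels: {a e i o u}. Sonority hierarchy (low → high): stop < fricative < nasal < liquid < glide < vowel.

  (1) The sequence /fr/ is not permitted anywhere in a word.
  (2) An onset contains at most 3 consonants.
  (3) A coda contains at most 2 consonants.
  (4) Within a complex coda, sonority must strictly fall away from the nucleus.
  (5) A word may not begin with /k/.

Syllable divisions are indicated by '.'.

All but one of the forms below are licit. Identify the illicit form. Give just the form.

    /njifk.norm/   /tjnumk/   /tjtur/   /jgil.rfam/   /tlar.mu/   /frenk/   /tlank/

/njifk.norm/ — σ1 onset /nj/ (2C), coda /fk/ (2→1 falls) ok; σ2 onset /n/, coda /rm/ (4→3 falls) ok → licit
/tjnumk/ — σ1 onset /tjn/ (3C), coda /mk/ (3→1 falls) ok → licit
/tjtur/ — σ1 onset /tjt/ (3C), coda /r/ ok → licit
/jgil.rfam/ — σ1 onset /jg/ (2C), coda /l/ ok; σ2 onset /rf/ (2C), coda /m/ ok → licit
/tlar.mu/ — σ1 onset /tl/ (2C), coda /r/ ok; σ2 onset /m/, coda /∅/ ok → licit
/frenk/ — violates constraint 1: contains banned sequence /fr/ → illicit
/tlank/ — σ1 onset /tl/ (2C), coda /nk/ (3→1 falls) ok → licit

/frenk/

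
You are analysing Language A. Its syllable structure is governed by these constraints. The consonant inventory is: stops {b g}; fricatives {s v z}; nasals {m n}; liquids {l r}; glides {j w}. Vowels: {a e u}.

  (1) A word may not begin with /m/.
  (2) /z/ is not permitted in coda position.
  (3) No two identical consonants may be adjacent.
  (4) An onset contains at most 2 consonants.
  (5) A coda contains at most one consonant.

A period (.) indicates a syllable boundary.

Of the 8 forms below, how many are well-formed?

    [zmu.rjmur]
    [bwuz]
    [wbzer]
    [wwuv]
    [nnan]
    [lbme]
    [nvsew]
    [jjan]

[zmu.rjmur] — violates constraint 4: syllable 2 onset /rjm/ has 3 consonants (> 2) → ill-formed
[bwuz] — violates constraint 2: syllable 1 coda contains /z/ → ill-formed
[wbzer] — violates constraint 4: syllable 1 onset /wbz/ has 3 consonants (> 2) → ill-formed
[wwuv] — violates constraint 3: adjacent identical consonants /ww/ → ill-formed
[nnan] — violates constraint 3: adjacent identical consonants /nn/ → ill-formed
[lbme] — violates constraint 4: syllable 1 onset /lbm/ has 3 consonants (> 2) → ill-formed
[nvsew] — violates constraint 4: syllable 1 onset /nvs/ has 3 consonants (> 2) → ill-formed
[jjan] — violates constraint 3: adjacent identical consonants /jj/ → ill-formed
No form is well-formed → 0.

0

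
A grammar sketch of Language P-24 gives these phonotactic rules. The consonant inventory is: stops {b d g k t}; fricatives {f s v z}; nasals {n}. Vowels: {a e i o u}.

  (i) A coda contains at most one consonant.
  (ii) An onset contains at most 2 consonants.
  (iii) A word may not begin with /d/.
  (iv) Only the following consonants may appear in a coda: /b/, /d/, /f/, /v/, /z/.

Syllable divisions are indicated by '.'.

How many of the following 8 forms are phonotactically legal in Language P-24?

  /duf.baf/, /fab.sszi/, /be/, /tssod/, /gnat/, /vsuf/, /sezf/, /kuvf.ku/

/duf.baf/ — violates constraint (iii): word begins with /d/ → phonotactically illegal
/fab.sszi/ — violates constraint (ii): syllable 2 onset /ssz/ has 3 consonants (> 2) → phonotactically illegal
/be/ — σ1 onset /b/, coda /∅/ ok → phonotactically legal
/tssod/ — violates constraint (ii): syllable 1 onset /tss/ has 3 consonants (> 2) → phonotactically illegal
/gnat/ — violates constraint (iv): syllable 1 coda contains /t/, which is not a licensed coda consonant → phonotactically illegal
/vsuf/ — σ1 onset /vs/ (2C), coda /f/ ok → phonotactically legal
/sezf/ — violates constraint (i): syllable 1 coda /zf/ has 2 consonants (> 1) → phonotactically illegal
/kuvf.ku/ — violates constraint (i): syllable 1 coda /vf/ has 2 consonants (> 1) → phonotactically illegal
Phonotactically legal: /be/, /vsuf/ → 2.

2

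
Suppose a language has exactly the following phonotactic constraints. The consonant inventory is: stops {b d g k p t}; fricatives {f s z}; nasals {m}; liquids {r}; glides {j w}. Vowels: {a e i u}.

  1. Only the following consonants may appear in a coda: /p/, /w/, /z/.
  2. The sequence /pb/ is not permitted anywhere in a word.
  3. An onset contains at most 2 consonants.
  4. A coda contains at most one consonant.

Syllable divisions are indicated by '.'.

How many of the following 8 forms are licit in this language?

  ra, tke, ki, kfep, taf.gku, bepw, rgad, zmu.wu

5

ra — σ1 onset /r/, coda /∅/ ok → licit
tke — σ1 onset /tk/ (2C), coda /∅/ ok → licit
ki — σ1 onset /k/, coda /∅/ ok → licit
kfep — σ1 onset /kf/ (2C), coda /p/ ok → licit
taf.gku — violates constraint 1: syllable 1 coda contains /f/, which is not a licensed coda consonant → illicit
bepw — violates constraint 4: syllable 1 coda /pw/ has 2 consonants (> 1) → illicit
rgad — violates constraint 1: syllable 1 coda contains /d/, which is not a licensed coda consonant → illicit
zmu.wu — σ1 onset /zm/ (2C), coda /∅/ ok; σ2 onset /w/, coda /∅/ ok → licit
Licit: ra, tke, ki, kfep, zmu.wu → 5.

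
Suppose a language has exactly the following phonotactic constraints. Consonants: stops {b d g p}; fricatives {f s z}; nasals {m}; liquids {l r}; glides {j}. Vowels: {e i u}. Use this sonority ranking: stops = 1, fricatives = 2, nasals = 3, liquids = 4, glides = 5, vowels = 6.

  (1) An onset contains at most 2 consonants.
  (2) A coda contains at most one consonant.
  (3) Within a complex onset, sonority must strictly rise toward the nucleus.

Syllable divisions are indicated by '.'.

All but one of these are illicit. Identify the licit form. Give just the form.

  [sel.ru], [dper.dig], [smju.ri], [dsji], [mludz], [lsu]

[sel.ru] — σ1 onset /s/, coda /l/ ok; σ2 onset /r/, coda /∅/ ok → licit
[dper.dig] — violates constraint 3: syllable 1 onset /dp/: /d/ (stop, 1) → /p/ (stop, 1) does not rise → illicit
[smju.ri] — violates constraint 1: syllable 1 onset /smj/ has 3 consonants (> 2) → illicit
[dsji] — violates constraint 1: syllable 1 onset /dsj/ has 3 consonants (> 2) → illicit
[mludz] — violates constraint 2: syllable 1 coda /dz/ has 2 consonants (> 1) → illicit
[lsu] — violates constraint 3: syllable 1 onset /ls/: /l/ (liquid, 4) → /s/ (fricative, 2) does not rise → illicit

[sel.ru]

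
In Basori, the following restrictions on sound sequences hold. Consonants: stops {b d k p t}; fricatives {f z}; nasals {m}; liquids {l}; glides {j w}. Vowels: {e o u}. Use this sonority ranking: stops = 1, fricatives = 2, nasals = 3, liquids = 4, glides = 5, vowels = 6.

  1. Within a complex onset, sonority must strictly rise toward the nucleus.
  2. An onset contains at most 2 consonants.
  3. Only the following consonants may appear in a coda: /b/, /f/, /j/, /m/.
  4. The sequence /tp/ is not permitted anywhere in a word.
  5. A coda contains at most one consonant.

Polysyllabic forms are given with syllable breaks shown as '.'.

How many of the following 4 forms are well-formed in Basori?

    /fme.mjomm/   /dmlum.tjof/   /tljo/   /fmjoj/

0

/fme.mjomm/ — violates constraint 5: syllable 2 coda /mm/ has 2 consonants (> 1) → ill-formed
/dmlum.tjof/ — violates constraint 2: syllable 1 onset /dml/ has 3 consonants (> 2) → ill-formed
/tljo/ — violates constraint 2: syllable 1 onset /tlj/ has 3 consonants (> 2) → ill-formed
/fmjoj/ — violates constraint 2: syllable 1 onset /fmj/ has 3 consonants (> 2) → ill-formed
No form is well-formed → 0.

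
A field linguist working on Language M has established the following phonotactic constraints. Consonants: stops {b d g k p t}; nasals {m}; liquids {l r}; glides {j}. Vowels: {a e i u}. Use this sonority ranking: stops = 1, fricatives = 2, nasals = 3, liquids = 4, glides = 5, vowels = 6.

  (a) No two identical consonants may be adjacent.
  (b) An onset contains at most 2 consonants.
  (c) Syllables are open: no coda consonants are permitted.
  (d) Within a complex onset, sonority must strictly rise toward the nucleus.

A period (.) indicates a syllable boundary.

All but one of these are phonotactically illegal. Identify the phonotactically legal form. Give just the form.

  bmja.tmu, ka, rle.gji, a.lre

ka

bmja.tmu — violates constraint (b): syllable 1 onset /bmj/ has 3 consonants (> 2) → phonotactically illegal
ka — σ1 onset /k/, coda /∅/ ok → phonotactically legal
rle.gji — violates constraint (d): syllable 1 onset /rl/: /r/ (liquid, 4) → /l/ (liquid, 4) does not rise → phonotactically illegal
a.lre — violates constraint (d): syllable 2 onset /lr/: /l/ (liquid, 4) → /r/ (liquid, 4) does not rise → phonotactically illegal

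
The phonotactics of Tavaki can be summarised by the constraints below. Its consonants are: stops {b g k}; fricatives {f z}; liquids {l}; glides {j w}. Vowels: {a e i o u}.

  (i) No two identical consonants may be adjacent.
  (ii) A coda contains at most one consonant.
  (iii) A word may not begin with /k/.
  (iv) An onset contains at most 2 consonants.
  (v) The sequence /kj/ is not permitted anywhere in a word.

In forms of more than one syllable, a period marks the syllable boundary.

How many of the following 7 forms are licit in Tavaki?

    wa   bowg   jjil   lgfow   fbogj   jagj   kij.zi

1

wa — σ1 onset /w/, coda /∅/ ok → licit
bowg — violates constraint (ii): syllable 1 coda /wg/ has 2 consonants (> 1) → illicit
jjil — violates constraint (i): adjacent identical consonants /jj/ → illicit
lgfow — violates constraint (iv): syllable 1 onset /lgf/ has 3 consonants (> 2) → illicit
fbogj — violates constraint (ii): syllable 1 coda /gj/ has 2 consonants (> 1) → illicit
jagj — violates constraint (ii): syllable 1 coda /gj/ has 2 consonants (> 1) → illicit
kij.zi — violates constraint (iii): word begins with /k/ → illicit
Licit: wa → 1.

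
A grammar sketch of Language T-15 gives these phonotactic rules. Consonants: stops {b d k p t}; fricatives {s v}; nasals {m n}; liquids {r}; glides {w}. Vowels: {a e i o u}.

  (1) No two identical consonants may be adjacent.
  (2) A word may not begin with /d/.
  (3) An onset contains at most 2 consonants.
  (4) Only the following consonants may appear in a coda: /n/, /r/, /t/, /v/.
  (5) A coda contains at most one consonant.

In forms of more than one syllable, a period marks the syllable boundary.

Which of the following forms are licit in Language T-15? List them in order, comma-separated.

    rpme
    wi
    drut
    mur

wi, mur

rpme — violates constraint 3: syllable 1 onset /rpm/ has 3 consonants (> 2) → illicit
wi — σ1 onset /w/, coda /∅/ ok → licit
drut — violates constraint 2: word begins with /d/ → illicit
mur — σ1 onset /m/, coda /r/ ok → licit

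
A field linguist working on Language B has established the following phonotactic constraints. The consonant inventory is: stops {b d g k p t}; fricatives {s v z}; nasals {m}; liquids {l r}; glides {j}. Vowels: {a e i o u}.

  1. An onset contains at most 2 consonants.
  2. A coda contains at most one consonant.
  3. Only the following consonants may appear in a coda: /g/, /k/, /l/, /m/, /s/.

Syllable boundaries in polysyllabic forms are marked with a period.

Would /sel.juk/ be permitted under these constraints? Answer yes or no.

/sel.juk/ — σ1 onset /s/, coda /l/ ok; σ2 onset /j/, coda /k/ ok → permitted

yes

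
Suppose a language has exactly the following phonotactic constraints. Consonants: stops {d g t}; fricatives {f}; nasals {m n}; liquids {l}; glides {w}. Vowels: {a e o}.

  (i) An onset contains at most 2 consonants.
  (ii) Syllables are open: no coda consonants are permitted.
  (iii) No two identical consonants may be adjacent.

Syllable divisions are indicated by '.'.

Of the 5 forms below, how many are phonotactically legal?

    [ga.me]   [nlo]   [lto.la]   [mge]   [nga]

[ga.me] — σ1 onset /g/, coda /∅/ ok; σ2 onset /m/, coda /∅/ ok → phonotactically legal
[nlo] — σ1 onset /nl/ (2C), coda /∅/ ok → phonotactically legal
[lto.la] — σ1 onset /lt/ (2C), coda /∅/ ok; σ2 onset /l/, coda /∅/ ok → phonotactically legal
[mge] — σ1 onset /mg/ (2C), coda /∅/ ok → phonotactically legal
[nga] — σ1 onset /ng/ (2C), coda /∅/ ok → phonotactically legal
Phonotactically legal: [ga.me], [nlo], [lto.la], [mge], [nga] → 5.

5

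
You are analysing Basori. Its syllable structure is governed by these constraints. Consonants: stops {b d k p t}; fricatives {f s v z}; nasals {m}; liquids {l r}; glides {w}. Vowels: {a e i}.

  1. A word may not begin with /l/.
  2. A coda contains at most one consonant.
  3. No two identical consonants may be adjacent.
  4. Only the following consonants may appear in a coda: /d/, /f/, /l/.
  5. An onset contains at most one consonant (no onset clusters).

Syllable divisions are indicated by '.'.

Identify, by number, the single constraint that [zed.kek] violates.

4

[zed.kek]: syllable 2 coda contains /k/, which is not a licensed coda consonant.
This is a violation of constraint 4: "Only the following consonants may appear in a coda: /d/, /f/, /l/."
The remaining constraints (1, 2, 3, 5) are satisfied.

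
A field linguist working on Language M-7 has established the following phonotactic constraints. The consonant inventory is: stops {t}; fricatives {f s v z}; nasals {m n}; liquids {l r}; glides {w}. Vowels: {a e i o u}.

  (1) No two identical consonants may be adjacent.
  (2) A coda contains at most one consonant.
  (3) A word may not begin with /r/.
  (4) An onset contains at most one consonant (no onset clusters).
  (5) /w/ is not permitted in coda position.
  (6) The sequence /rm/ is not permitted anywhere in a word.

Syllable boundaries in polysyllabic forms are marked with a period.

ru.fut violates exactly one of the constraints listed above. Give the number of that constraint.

ru.fut: word begins with /r/.
This is a violation of constraint 3: "A word may not begin with /r/."
The remaining constraints (1, 2, 4, 5, 6) are satisfied.

3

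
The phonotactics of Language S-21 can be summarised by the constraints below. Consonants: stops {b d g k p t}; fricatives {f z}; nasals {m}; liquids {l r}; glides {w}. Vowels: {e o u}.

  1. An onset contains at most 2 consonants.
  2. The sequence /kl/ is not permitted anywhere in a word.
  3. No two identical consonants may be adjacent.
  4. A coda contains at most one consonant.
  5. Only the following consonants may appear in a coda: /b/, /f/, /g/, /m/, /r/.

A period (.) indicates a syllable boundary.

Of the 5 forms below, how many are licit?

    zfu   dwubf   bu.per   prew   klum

2

zfu — σ1 onset /zf/ (2C), coda /∅/ ok → licit
dwubf — violates constraint 4: syllable 1 coda /bf/ has 2 consonants (> 1) → illicit
bu.per — σ1 onset /b/, coda /∅/ ok; σ2 onset /p/, coda /r/ ok → licit
prew — violates constraint 5: syllable 1 coda contains /w/, which is not a licensed coda consonant → illicit
klum — violates constraint 2: contains banned sequence /kl/ → illicit
Licit: zfu, bu.per → 2.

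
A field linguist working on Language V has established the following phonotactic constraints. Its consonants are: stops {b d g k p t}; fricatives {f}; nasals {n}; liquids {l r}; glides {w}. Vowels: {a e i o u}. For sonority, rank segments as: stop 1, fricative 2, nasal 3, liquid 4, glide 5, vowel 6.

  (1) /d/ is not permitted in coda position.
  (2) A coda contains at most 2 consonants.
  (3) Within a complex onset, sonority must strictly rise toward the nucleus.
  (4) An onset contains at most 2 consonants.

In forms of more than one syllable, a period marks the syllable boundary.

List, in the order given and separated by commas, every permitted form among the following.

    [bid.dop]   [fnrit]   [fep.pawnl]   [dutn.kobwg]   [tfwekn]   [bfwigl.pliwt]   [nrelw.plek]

[nrelw.plek]

[bid.dop] — violates constraint 1: syllable 1 coda contains /d/ → not permitted
[fnrit] — violates constraint 4: syllable 1 onset /fnr/ has 3 consonants (> 2) → not permitted
[fep.pawnl] — violates constraint 2: syllable 2 coda /wnl/ has 3 consonants (> 2) → not permitted
[dutn.kobwg] — violates constraint 2: syllable 2 coda /bwg/ has 3 consonants (> 2) → not permitted
[tfwekn] — violates constraint 4: syllable 1 onset /tfw/ has 3 consonants (> 2) → not permitted
[bfwigl.pliwt] — violates constraint 4: syllable 1 onset /bfw/ has 3 consonants (> 2) → not permitted
[nrelw.plek] — σ1 onset /nr/ (3→4 rises), coda /lw/ (2C) ok; σ2 onset /pl/ (1→4 rises), coda /k/ ok → permitted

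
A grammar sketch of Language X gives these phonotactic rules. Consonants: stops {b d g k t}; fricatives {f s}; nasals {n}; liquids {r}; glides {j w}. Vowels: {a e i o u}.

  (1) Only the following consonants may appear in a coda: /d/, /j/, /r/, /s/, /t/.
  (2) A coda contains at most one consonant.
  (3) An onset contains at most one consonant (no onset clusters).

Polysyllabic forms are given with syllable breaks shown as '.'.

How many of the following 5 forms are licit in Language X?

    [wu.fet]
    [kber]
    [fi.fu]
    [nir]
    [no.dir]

4

[wu.fet] — σ1 onset /w/, coda /∅/ ok; σ2 onset /f/, coda /t/ ok → licit
[kber] — violates constraint 3: syllable 1 onset /kb/ has 2 consonants (> 1) → illicit
[fi.fu] — σ1 onset /f/, coda /∅/ ok; σ2 onset /f/, coda /∅/ ok → licit
[nir] — σ1 onset /n/, coda /r/ ok → licit
[no.dir] — σ1 onset /n/, coda /∅/ ok; σ2 onset /d/, coda /r/ ok → licit
Licit: [wu.fet], [fi.fu], [nir], [no.dir] → 4.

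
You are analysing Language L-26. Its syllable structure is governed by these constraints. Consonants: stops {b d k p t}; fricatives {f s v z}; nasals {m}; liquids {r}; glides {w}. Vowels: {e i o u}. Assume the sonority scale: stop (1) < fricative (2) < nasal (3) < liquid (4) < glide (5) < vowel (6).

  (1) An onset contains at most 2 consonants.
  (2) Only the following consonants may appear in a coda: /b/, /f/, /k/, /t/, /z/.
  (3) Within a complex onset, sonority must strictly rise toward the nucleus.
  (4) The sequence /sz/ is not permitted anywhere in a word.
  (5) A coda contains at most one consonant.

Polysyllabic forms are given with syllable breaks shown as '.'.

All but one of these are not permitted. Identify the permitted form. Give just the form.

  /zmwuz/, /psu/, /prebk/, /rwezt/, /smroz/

/zmwuz/ — violates constraint 1: syllable 1 onset /zmw/ has 3 consonants (> 2) → not permitted
/psu/ — σ1 onset /ps/ (1→2 rises), coda /∅/ ok → permitted
/prebk/ — violates constraint 5: syllable 1 coda /bk/ has 2 consonants (> 1) → not permitted
/rwezt/ — violates constraint 5: syllable 1 coda /zt/ has 2 consonants (> 1) → not permitted
/smroz/ — violates constraint 1: syllable 1 onset /smr/ has 3 consonants (> 2) → not permitted

/psu/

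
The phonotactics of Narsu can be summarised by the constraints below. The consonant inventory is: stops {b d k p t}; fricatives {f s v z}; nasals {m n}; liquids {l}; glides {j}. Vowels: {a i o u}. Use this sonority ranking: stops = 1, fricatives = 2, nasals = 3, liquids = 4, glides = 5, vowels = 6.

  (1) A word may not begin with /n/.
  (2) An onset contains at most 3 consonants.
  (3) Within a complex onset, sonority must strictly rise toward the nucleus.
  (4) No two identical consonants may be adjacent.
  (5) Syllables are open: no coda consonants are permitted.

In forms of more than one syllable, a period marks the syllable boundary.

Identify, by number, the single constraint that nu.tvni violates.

nu.tvni: word begins with /n/.
This is a violation of constraint 1: "A word may not begin with /n/."
The remaining constraints (2, 3, 4, 5) are satisfied.

1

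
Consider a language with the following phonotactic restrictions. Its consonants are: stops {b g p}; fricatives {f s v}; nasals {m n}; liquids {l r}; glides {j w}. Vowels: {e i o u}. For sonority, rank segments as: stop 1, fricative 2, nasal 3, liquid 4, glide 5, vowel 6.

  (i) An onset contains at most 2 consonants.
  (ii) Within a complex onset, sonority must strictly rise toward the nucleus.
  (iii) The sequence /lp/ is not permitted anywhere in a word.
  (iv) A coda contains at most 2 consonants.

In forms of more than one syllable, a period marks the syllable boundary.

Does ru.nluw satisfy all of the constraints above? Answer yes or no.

ru.nluw — σ1 onset /r/, coda /∅/ ok; σ2 onset /nl/ (3→4 rises), coda /w/ ok → permitted

yes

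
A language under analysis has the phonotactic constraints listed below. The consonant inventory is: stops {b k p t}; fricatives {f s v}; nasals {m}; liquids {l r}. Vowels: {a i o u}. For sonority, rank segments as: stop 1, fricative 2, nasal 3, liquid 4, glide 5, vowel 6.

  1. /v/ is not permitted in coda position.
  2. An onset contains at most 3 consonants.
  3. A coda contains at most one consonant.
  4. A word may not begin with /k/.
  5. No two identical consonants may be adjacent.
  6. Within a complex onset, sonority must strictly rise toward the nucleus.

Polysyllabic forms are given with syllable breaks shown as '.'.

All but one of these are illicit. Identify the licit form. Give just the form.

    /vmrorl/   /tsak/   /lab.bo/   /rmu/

/vmrorl/ — violates constraint 3: syllable 1 coda /rl/ has 2 consonants (> 1) → illicit
/tsak/ — σ1 onset /ts/ (1→2 rises), coda /k/ ok → licit
/lab.bo/ — violates constraint 5: adjacent identical consonants /bb/ → illicit
/rmu/ — violates constraint 6: syllable 1 onset /rm/: /r/ (liquid, 4) → /m/ (nasal, 3) does not rise → illicit

/tsak/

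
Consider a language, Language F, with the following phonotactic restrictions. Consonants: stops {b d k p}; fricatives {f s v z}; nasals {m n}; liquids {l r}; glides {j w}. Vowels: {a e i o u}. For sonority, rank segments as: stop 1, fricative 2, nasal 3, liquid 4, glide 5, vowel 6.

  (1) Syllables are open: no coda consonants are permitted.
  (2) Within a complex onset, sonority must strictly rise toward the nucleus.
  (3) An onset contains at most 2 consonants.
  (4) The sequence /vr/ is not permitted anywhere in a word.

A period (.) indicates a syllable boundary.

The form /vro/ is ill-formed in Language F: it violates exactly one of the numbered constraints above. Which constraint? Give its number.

4

/vro/: contains banned sequence /vr/.
This is a violation of constraint 4: "The sequence /vr/ is not permitted anywhere in a word."
The remaining constraints (1, 2, 3) are satisfied.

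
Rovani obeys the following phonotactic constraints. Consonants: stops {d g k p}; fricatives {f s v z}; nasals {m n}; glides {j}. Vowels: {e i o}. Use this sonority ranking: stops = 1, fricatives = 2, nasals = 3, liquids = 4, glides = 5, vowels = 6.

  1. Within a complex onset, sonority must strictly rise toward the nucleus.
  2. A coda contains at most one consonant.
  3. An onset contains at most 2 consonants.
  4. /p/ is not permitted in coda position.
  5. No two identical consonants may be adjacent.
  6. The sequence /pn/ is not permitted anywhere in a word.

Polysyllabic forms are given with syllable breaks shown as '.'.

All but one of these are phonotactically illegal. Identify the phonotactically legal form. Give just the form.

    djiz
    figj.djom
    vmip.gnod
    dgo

djiz

djiz — σ1 onset /dj/ (1→5 rises), coda /z/ ok → phonotactically legal
figj.djom — violates constraint 2: syllable 1 coda /gj/ has 2 consonants (> 1) → phonotactically illegal
vmip.gnod — violates constraint 4: syllable 1 coda contains /p/ → phonotactically illegal
dgo — violates constraint 1: syllable 1 onset /dg/: /d/ (stop, 1) → /g/ (stop, 1) does not rise → phonotactically illegal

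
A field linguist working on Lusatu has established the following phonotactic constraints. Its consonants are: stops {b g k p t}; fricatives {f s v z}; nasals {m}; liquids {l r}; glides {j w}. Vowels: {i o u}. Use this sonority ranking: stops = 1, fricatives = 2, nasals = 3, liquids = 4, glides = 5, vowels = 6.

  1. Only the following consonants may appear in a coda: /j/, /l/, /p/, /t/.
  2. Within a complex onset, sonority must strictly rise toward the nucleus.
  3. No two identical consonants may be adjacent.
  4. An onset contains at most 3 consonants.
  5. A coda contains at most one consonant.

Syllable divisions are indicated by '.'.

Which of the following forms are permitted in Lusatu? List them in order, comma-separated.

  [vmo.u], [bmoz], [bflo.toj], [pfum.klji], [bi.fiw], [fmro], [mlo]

[vmo.u] — σ1 onset /vm/ (2→3 rises), coda /∅/ ok; σ2 onset /∅/, coda /∅/ ok → permitted
[bmoz] — violates constraint 1: syllable 1 coda contains /z/, which is not a licensed coda consonant → not permitted
[bflo.toj] — σ1 onset /bfl/ (1→2→4 rises), coda /∅/ ok; σ2 onset /t/, coda /j/ ok → permitted
[pfum.klji] — violates constraint 1: syllable 1 coda contains /m/, which is not a licensed coda consonant → not permitted
[bi.fiw] — violates constraint 1: syllable 2 coda contains /w/, which is not a licensed coda consonant → not permitted
[fmro] — σ1 onset /fmr/ (2→3→4 rises), coda /∅/ ok → permitted
[mlo] — σ1 onset /ml/ (3→4 rises), coda /∅/ ok → permitted

[vmo.u], [bflo.toj], [fmro], [mlo]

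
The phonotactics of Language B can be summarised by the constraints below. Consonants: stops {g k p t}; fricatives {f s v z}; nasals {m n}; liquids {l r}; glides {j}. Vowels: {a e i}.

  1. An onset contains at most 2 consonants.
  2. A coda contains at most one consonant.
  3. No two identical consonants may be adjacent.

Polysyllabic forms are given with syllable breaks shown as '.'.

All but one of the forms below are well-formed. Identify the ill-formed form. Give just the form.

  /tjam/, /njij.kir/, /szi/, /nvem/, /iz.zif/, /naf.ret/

/tjam/ — σ1 onset /tj/ (2C), coda /m/ ok → well-formed
/njij.kir/ — σ1 onset /nj/ (2C), coda /j/ ok; σ2 onset /k/, coda /r/ ok → well-formed
/szi/ — σ1 onset /sz/ (2C), coda /∅/ ok → well-formed
/nvem/ — σ1 onset /nv/ (2C), coda /m/ ok → well-formed
/iz.zif/ — violates constraint 3: adjacent identical consonants /zz/ → ill-formed
/naf.ret/ — σ1 onset /n/, coda /f/ ok; σ2 onset /r/, coda /t/ ok → well-formed

/iz.zif/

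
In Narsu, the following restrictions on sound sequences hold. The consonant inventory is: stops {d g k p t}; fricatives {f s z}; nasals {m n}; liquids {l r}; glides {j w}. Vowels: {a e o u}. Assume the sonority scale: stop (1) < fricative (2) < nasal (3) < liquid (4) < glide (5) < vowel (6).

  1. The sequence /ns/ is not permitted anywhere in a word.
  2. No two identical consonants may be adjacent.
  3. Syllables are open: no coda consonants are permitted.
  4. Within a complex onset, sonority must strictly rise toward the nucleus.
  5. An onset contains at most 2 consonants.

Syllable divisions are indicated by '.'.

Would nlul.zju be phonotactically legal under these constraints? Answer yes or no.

nlul.zju — violates constraint 3: syllable 1 coda /l/ has 1 consonant (> 0) → phonotactically illegal

no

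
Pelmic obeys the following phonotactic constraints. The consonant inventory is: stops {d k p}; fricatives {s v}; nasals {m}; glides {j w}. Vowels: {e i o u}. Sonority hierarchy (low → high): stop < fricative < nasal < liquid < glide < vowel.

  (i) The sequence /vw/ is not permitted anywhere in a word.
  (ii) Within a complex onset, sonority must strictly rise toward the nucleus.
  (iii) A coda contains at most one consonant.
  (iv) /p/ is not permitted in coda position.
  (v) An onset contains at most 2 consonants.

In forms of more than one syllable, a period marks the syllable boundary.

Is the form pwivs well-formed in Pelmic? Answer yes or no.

pwivs — violates constraint (iii): syllable 1 coda /vs/ has 2 consonants (> 1) → ill-formed

no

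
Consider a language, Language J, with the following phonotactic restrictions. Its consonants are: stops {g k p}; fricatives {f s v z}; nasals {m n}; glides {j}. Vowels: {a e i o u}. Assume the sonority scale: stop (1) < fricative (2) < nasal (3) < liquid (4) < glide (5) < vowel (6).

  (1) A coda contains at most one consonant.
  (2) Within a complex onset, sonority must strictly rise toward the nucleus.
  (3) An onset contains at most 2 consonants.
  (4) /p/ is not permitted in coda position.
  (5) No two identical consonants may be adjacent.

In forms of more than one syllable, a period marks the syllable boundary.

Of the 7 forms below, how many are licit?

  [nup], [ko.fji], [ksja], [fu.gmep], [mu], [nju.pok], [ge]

[nup] — violates constraint 4: syllable 1 coda contains /p/ → illicit
[ko.fji] — σ1 onset /k/, coda /∅/ ok; σ2 onset /fj/ (2→5 rises), coda /∅/ ok → licit
[ksja] — violates constraint 3: syllable 1 onset /ksj/ has 3 consonants (> 2) → illicit
[fu.gmep] — violates constraint 4: syllable 2 coda contains /p/ → illicit
[mu] — σ1 onset /m/, coda /∅/ ok → licit
[nju.pok] — σ1 onset /nj/ (3→5 rises), coda /∅/ ok; σ2 onset /p/, coda /k/ ok → licit
[ge] — σ1 onset /g/, coda /∅/ ok → licit
Licit: [ko.fji], [mu], [nju.pok], [ge] → 4.

4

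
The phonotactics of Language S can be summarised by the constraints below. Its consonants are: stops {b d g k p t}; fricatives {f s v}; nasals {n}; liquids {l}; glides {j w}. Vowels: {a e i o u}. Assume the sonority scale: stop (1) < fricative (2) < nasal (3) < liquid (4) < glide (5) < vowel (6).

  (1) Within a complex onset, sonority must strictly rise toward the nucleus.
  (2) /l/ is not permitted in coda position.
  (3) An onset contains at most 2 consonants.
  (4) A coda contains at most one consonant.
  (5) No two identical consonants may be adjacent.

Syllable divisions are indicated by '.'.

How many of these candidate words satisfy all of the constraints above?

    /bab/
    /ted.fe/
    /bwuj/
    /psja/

/bab/ — σ1 onset /b/, coda /b/ ok → well-formed
/ted.fe/ — σ1 onset /t/, coda /d/ ok; σ2 onset /f/, coda /∅/ ok → well-formed
/bwuj/ — σ1 onset /bw/ (1→5 rises), coda /j/ ok → well-formed
/psja/ — violates constraint 3: syllable 1 onset /psj/ has 3 consonants (> 2) → ill-formed
Well-formed: /bab/, /ted.fe/, /bwuj/ → 3.

3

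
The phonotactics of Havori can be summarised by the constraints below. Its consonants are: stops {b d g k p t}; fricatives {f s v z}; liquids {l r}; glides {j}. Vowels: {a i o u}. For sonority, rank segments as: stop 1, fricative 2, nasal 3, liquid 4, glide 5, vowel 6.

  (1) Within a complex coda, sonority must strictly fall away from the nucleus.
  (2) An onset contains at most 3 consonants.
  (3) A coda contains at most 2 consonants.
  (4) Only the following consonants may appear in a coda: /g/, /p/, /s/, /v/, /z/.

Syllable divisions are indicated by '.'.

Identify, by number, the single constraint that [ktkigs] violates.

[ktkigs]: syllable 1 coda /gs/: /g/ (stop, 1) → /s/ (fricative, 2) does not fall.
This is a violation of constraint 1: "Within a complex coda, sonority must strictly fall away from the nucleus."
The remaining constraints (2, 3, 4) are satisfied.

1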